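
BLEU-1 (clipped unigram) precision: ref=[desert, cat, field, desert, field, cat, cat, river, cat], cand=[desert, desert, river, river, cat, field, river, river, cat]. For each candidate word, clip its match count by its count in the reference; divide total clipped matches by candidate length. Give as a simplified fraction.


Reference word counts: {'cat': 4, 'desert': 2, 'field': 2, 'river': 1}
Checking each candidate word (with clipping):
  'desert' -> in reference (ref count 2, used 1/2) -> match (matches: 1)
  'desert' -> in reference (ref count 2, used 2/2) -> match (matches: 2)
  'river' -> in reference (ref count 1, used 1/1) -> match (matches: 3)
  'river' -> ref count 1 already used up (1/1) -> clipped, no match (matches: 3)
  'cat' -> in reference (ref count 4, used 1/4) -> match (matches: 4)
  'field' -> in reference (ref count 2, used 1/2) -> match (matches: 5)
  'river' -> ref count 1 already used up (1/1) -> clipped, no match (matches: 5)
  'river' -> ref count 1 already used up (1/1) -> clipped, no match (matches: 5)
  'cat' -> in reference (ref count 4, used 2/4) -> match (matches: 6)
Clipped matches: 6, Candidate length: 9
Precision = 6/9 = 2/3

2/3


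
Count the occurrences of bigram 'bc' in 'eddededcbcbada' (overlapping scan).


Scanning 'eddededcbcbada' for bigram 'bc':
  Position 0: 'ed' -> no
  Position 1: 'dd' -> no
  Position 2: 'de' -> no
  Position 3: 'ed' -> no
  Position 4: 'de' -> no
  Position 5: 'ed' -> no
  Position 6: 'dc' -> no
  Position 7: 'cb' -> no
  Position 8: 'bc' -> MATCH
  Position 9: 'cb' -> no
  Position 10: 'ba' -> no
  Position 11: 'ad' -> no
  Position 12: 'da' -> no
Total matches: 1

1


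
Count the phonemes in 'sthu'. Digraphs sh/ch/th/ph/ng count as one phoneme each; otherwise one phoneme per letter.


Parsing 'sthu' greedily, digraphs first:
  's' -> consonant phoneme (phonemes so far: 1)
  'th' -> digraph (1 consonant phoneme) (phonemes so far: 2)
  'u' -> vowel phoneme (phonemes so far: 3)
Total phonemes: 3

3


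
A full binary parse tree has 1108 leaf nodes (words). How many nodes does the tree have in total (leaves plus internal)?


Leaf nodes (terminals): 1108
Internal nodes = n - 1 = 1108 - 1 = 1107
Total = leaves + internal = 1108 + 1107 = 2215

2215


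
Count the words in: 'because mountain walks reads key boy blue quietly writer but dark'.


Counting words by splitting on spaces:
  Word 1: 'because'
  Word 2: 'mountain'
  Word 3: 'walks'
  Word 4: 'reads'
  Word 5: 'key'
  Word 6: 'boy'
  Word 7: 'blue'
  Word 8: 'quietly'
  Word 9: 'writer'
  Word 10: 'but'
  Word 11: 'dark'
Total words: 11

11


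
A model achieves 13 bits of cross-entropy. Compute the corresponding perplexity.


Perplexity formula: PP = 2^H
H = 13
PP = 2^13
PP = 2^13 = 8192

8192


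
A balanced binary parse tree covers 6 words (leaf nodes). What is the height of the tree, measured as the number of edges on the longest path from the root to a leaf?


In a balanced binary tree with n leaves the deepest leaf is ceil(log2(n)) edges below the root.
log2(6) = 2.5850
ceil(2.5850) = 3
height (edges) = 3

3


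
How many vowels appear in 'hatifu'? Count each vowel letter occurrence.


Scanning each character of 'hatifu':
  Position 1: 'h' -> consonant (running count: 0)
  Position 2: 'a' -> vowel (running count: 1)
  Position 3: 't' -> consonant (running count: 1)
  Position 4: 'i' -> vowel (running count: 2)
  Position 5: 'f' -> consonant (running count: 2)
  Position 6: 'u' -> vowel (running count: 3)
Total vowels: 3

3


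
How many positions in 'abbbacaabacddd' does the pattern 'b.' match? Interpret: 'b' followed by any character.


Pattern: b. means 'b' followed by any character.
Scanning 'abbbacaabacddd' position-by-position:
  Pos 0: window 'ab' -> no
  Pos 1: window 'bb' -> MATCH
  Pos 2: window 'bb' -> MATCH
  Pos 3: window 'ba' -> MATCH
  Pos 4: window 'ac' -> no
  Pos 5: window 'ca' -> no
  Pos 6: window 'aa' -> no
  Pos 7: window 'ab' -> no
  Pos 8: window 'ba' -> MATCH
  Pos 9: window 'ac' -> no
  Pos 10: window 'cd' -> no
  Pos 11: window 'dd' -> no
  Pos 12: window 'dd' -> no
  Pos 13: window 'd' -> no
Total matches: 4

4


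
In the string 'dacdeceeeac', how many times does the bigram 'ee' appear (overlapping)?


Scanning 'dacdeceeeac' for bigram 'ee':
  Position 0: 'da' -> no
  Position 1: 'ac' -> no
  Position 2: 'cd' -> no
  Position 3: 'de' -> no
  Position 4: 'ec' -> no
  Position 5: 'ce' -> no
  Position 6: 'ee' -> MATCH
  Position 7: 'ee' -> MATCH
  Position 8: 'ea' -> no
  Position 9: 'ac' -> no
Total matches: 2

2


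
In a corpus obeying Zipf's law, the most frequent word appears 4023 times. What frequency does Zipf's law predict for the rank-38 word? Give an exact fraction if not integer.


Zipf's law: freq(rank) = f1 / rank
f1 = 4023, rank = 38
freq = 4023 / 38
GCD(4023, 38) = 1
Simplified: 4023/38

4023/38


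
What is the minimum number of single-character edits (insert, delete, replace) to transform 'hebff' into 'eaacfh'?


Building DP table for s1='hebff' (len 5) and s2='eaacfh' (len 6):
       e  a  a  c  f  h
    0  1  2  3  4  5  6
  h 1  1  2  3  4  5  5
  e 2  1  2  3  4  5  6
  b 3  2  2  3  4  5  6
  f 4  3  3  3  4  4  5
  f 5  4  4  4  4  4  5
Edit distance = dp[5][6] = 5

5


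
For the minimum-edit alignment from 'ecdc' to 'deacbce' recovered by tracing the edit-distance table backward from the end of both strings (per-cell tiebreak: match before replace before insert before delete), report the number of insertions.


Edit distance = 4. Backtracking from cell (4, 7) with preference match > replace > insert > delete,
then listing the resulting alignment 'ecdc' -> 'deacbce' left to right:
  Step 1: insert 'd' [insertion #1]
  Step 2: keep 'e'
  Step 3: insert 'a' [insertion #2]
  Step 4: keep 'c'
  Step 5: replace d->b
  Step 6: keep 'c'
  Step 7: insert 'e' [insertion #3]
Total insertions: 3

3


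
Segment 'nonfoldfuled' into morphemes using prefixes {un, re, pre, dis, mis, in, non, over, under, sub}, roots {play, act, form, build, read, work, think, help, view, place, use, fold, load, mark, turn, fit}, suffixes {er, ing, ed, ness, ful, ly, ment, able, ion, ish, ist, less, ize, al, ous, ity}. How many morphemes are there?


Segmenting 'nonfoldfuled' against the inventory:
  'non' -> prefix (morpheme 1)
  'fold' -> root (morpheme 2)
  'ful' -> suffix (morpheme 3)
  'ed' -> suffix (morpheme 4)
Total morphemes: 4

4


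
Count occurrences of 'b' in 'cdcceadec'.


Scanning 'cdcceadec' for 'b':
  No matches found.
Total occurrences of 'b': 0

0


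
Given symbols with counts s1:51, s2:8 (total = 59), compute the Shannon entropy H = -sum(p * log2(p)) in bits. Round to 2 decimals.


Computing entropy H = -sum(p_i * log2(p_i)):
  s1: p = 51/59 = 0.8644, -p*log2(p) = 0.1817
  s2: p = 8/59 = 0.1356, -p*log2(p) = 0.3909
H = sum of terms = 0.5726
Rounded to 2 decimals: 0.57

0.57


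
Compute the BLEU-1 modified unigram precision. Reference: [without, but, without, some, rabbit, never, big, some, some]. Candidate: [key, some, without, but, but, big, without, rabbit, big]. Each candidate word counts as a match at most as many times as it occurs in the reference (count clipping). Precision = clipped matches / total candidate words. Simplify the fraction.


Reference word counts: {'big': 1, 'but': 1, 'never': 1, 'rabbit': 1, 'some': 3, 'without': 2}
Checking each candidate word (with clipping):
  'key' -> not in reference -> no match (matches: 0)
  'some' -> in reference (ref count 3, used 1/3) -> match (matches: 1)
  'without' -> in reference (ref count 2, used 1/2) -> match (matches: 2)
  'but' -> in reference (ref count 1, used 1/1) -> match (matches: 3)
  'but' -> ref count 1 already used up (1/1) -> clipped, no match (matches: 3)
  'big' -> in reference (ref count 1, used 1/1) -> match (matches: 4)
  'without' -> in reference (ref count 2, used 2/2) -> match (matches: 5)
  'rabbit' -> in reference (ref count 1, used 1/1) -> match (matches: 6)
  'big' -> ref count 1 already used up (1/1) -> clipped, no match (matches: 6)
Clipped matches: 6, Candidate length: 9
Precision = 6/9 = 2/3

2/3


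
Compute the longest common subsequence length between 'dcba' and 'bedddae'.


DP table for LCS of 'dcba' and 'bedddae':
       b  e  d  d  d  a  e
    0  0  0  0  0  0  0  0
  d 0  0  0  1  1  1  1  1
  c 0  0  0  1  1  1  1  1
  b 0  1  1  1  1  1  1  1
  a 0  1  1  1  1  1  2  2
LCS: 'da'
LCS length = 2

2


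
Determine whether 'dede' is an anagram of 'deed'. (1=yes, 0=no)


Sort characters of 'dede': 'ddee'
Sort characters of 'deed': 'ddee'
Sorted forms match -> they ARE anagrams
Result: 1

1


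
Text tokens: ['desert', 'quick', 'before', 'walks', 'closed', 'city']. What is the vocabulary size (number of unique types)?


Listing all tokens and tracking unique types:
  Token 1: 'desert' -> NEW (unique so far: 1)
  Token 2: 'quick' -> NEW (unique so far: 2)
  Token 3: 'before' -> NEW (unique so far: 3)
  Token 4: 'walks' -> NEW (unique so far: 4)
  Token 5: 'closed' -> NEW (unique so far: 5)
  Token 6: 'city' -> NEW (unique so far: 6)
Unique types: ('before', 'city', 'closed', 'desert', 'quick', 'walks')
Vocabulary size: 6

6


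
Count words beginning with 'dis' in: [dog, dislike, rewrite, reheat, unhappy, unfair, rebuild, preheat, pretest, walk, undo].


Checking each word for prefix 'dis':
  'dog' -> no (count: 0)
  'dislike' -> YES, starts with 'dis' (count: 1)
  'rewrite' -> no (count: 1)
  'reheat' -> no (count: 1)
  'unhappy' -> no (count: 1)
  'unfair' -> no (count: 1)
  'rebuild' -> no (count: 1)
  'preheat' -> no (count: 1)
  'pretest' -> no (count: 1)
  'walk' -> no (count: 1)
  'undo' -> no (count: 1)
Total with prefix 'dis': 1

1


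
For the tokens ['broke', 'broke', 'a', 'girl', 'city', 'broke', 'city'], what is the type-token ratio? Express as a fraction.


Tokens: 7
Unique types: ('a', 'broke', 'city', 'girl') = 4
TTR = 4/7
Already in lowest terms.

4/7


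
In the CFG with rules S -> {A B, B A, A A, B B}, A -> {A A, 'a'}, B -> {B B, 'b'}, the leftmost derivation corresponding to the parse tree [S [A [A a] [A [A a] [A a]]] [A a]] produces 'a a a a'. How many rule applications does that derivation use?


Every bracketed nonterminal node [X ...] in the tree is produced by exactly one rule application.
Reading the tree off as a leftmost derivation:
  Step 1: S  =>  A A   (applied S -> A A)
  Step 2: A A  =>  A A A   (applied A -> A A)
  Step 3: A A A  =>  a A A   (applied A -> a)
  Step 4: a A A  =>  a A A A   (applied A -> A A)
  Step 5: a A A A  =>  a a A A   (applied A -> a)
  Step 6: a a A A  =>  a a a A   (applied A -> a)
  Step 7: a a a A  =>  a a a a   (applied A -> a)
Final yield: a a a a
Total rewrite steps: 7

7


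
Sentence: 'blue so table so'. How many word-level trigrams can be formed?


Word trigrams from [4] words:
  Trigram 1: (blue so table)
  Trigram 2: (so table so)
Total word trigrams: 4 - 2 = 2

2


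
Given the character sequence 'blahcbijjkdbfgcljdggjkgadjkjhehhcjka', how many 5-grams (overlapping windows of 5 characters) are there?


String 'blahcbijjkdbfgcljdggjkgadjkjhehhcjka' has length L = 36.
Number of overlapping n-grams = L - n + 1
Substituting: 36 - 5 + 1 = 32

32


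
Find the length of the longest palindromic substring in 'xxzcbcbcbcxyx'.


Scanning 'xxzcbcbcbcxyx' for palindromic substrings.
Substring at positions 3-9: 'cbcbcbc'.
Check: reverse('cbcbcbc') = 'cbcbcbc' -> palindrome confirmed.
Neighbouring characters ('z' / 'x') break symmetry, so it cannot extend further.
No longer palindromic substring exists; longest length = 7

7


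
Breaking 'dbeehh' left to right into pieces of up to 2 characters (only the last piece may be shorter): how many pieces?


'dbeehh' has 6 characters.
Chunking with max size 2:
  Chunk 1: 'db' (positions 0-1)
  Chunk 2: 'ee' (positions 2-3)
  Chunk 3: 'hh' (positions 4-5)
Total chunks: ceil(6 / 2) = 3

3


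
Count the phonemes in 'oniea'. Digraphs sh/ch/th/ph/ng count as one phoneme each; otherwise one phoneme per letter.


Parsing 'oniea' greedily, digraphs first:
  'o' -> vowel phoneme (phonemes so far: 1)
  'n' -> consonant phoneme (phonemes so far: 2)
  'i' -> vowel phoneme (phonemes so far: 3)
  'e' -> vowel phoneme (phonemes so far: 4)
  'a' -> vowel phoneme (phonemes so far: 5)
Total phonemes: 5

5


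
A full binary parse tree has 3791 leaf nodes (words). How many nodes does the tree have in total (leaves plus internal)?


Leaf nodes (terminals): 3791
Internal nodes = n - 1 = 3791 - 1 = 3790
Total = leaves + internal = 3791 + 3790 = 7581

7581


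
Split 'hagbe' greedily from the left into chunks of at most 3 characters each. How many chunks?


'hagbe' has 5 characters.
Chunking with max size 3:
  Chunk 1: 'hag' (positions 0-2)
  Chunk 2: 'be' (positions 3-4)
Total chunks: ceil(5 / 3) = 2

2


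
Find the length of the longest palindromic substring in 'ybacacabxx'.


Scanning 'ybacacabxx' for palindromic substrings.
Substring at positions 1-7: 'bacacab'.
Check: reverse('bacacab') = 'bacacab' -> palindrome confirmed.
Neighbouring characters ('y' / 'x') break symmetry, so it cannot extend further.
No longer palindromic substring exists; longest length = 7

7


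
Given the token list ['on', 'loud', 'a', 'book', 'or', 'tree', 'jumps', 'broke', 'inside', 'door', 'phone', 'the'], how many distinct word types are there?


Listing all tokens and tracking unique types:
  Token 1: 'on' -> NEW (unique so far: 1)
  Token 2: 'loud' -> NEW (unique so far: 2)
  Token 3: 'a' -> NEW (unique so far: 3)
  Token 4: 'book' -> NEW (unique so far: 4)
  Token 5: 'or' -> NEW (unique so far: 5)
  Token 6: 'tree' -> NEW (unique so far: 6)
  Token 7: 'jumps' -> NEW (unique so far: 7)
  Token 8: 'broke' -> NEW (unique so far: 8)
  Token 9: 'inside' -> NEW (unique so far: 9)
  Token 10: 'door' -> NEW (unique so far: 10)
  Token 11: 'phone' -> NEW (unique so far: 11)
  Token 12: 'the' -> NEW (unique so far: 12)
Unique types: ('a', 'book', 'broke', 'door', 'inside', 'jumps', 'loud', 'on', 'or', 'phone', 'the', 'tree')
Vocabulary size: 12

12


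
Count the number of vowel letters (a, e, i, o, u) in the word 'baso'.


Scanning each character of 'baso':
  Position 1: 'b' -> consonant (running count: 0)
  Position 2: 'a' -> vowel (running count: 1)
  Position 3: 's' -> consonant (running count: 1)
  Position 4: 'o' -> vowel (running count: 2)
Total vowels: 2

2


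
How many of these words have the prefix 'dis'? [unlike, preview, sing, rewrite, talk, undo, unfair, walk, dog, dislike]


Checking each word for prefix 'dis':
  'unlike' -> no (count: 0)
  'preview' -> no (count: 0)
  'sing' -> no (count: 0)
  'rewrite' -> no (count: 0)
  'talk' -> no (count: 0)
  'undo' -> no (count: 0)
  'unfair' -> no (count: 0)
  'walk' -> no (count: 0)
  'dog' -> no (count: 0)
  'dislike' -> YES, starts with 'dis' (count: 1)
Total with prefix 'dis': 1

1


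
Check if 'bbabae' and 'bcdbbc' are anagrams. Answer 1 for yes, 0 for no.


Sort characters of 'bbabae': 'aabbbe'
Sort characters of 'bcdbbc': 'bbbccd'
Sorted forms differ -> they are NOT anagrams
Result: 0

0


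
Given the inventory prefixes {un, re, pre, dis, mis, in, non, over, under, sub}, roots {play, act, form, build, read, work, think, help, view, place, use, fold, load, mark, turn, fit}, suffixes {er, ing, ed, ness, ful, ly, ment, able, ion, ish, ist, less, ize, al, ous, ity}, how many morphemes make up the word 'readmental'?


Segmenting 'readmental' against the inventory:
  'read' -> root (morpheme 1)
  'ment' -> suffix (morpheme 2)
  'al' -> suffix (morpheme 3)
Total morphemes: 3

3


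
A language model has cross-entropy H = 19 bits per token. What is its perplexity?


Perplexity formula: PP = 2^H
H = 19
PP = 2^19
PP = 2^19 = 524288

524288


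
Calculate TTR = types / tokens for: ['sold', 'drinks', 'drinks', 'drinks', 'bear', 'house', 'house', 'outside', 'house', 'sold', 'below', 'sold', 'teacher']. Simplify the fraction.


Tokens: 13
Unique types: ('bear', 'below', 'drinks', 'house', 'outside', 'sold', 'teacher') = 7
TTR = 7/13
Already in lowest terms.

7/13


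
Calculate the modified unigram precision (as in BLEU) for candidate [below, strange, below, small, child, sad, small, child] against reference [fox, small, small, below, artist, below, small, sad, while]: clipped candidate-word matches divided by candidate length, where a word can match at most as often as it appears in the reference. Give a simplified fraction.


Reference word counts: {'artist': 1, 'below': 2, 'fox': 1, 'sad': 1, 'small': 3, 'while': 1}
Checking each candidate word (with clipping):
  'below' -> in reference (ref count 2, used 1/2) -> match (matches: 1)
  'strange' -> not in reference -> no match (matches: 1)
  'below' -> in reference (ref count 2, used 2/2) -> match (matches: 2)
  'small' -> in reference (ref count 3, used 1/3) -> match (matches: 3)
  'child' -> not in reference -> no match (matches: 3)
  'sad' -> in reference (ref count 1, used 1/1) -> match (matches: 4)
  'small' -> in reference (ref count 3, used 2/3) -> match (matches: 5)
  'child' -> not in reference -> no match (matches: 5)
Clipped matches: 5, Candidate length: 8
Precision = 5/8

5/8


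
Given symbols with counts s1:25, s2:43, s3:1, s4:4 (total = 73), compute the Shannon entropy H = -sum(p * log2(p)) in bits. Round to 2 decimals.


Computing entropy H = -sum(p_i * log2(p_i)):
  s1: p = 25/73 = 0.3425, -p*log2(p) = 0.5294
  s2: p = 43/73 = 0.5890, -p*log2(p) = 0.4498
  s3: p = 1/73 = 0.0137, -p*log2(p) = 0.0848
  s4: p = 4/73 = 0.0548, -p*log2(p) = 0.2296
H = sum of terms = 1.2936
Rounded to 2 decimals: 1.29

1.29


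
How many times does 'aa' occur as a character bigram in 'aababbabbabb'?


Scanning 'aababbabbabb' for bigram 'aa':
  Position 0: 'aa' -> MATCH
  Position 1: 'ab' -> no
  Position 2: 'ba' -> no
  Position 3: 'ab' -> no
  Position 4: 'bb' -> no
  Position 5: 'ba' -> no
  Position 6: 'ab' -> no
  Position 7: 'bb' -> no
  Position 8: 'ba' -> no
  Position 9: 'ab' -> no
  Position 10: 'bb' -> no
Total matches: 1

1


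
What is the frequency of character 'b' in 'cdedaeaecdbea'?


Scanning 'cdedaeaecdbea' for 'b':
  Position 10: 'b' -> MATCH (count: 1)
Total occurrences of 'b': 1

1


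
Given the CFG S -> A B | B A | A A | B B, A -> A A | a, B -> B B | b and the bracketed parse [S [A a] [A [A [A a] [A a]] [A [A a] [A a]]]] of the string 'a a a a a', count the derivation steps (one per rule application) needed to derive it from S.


Every bracketed nonterminal node [X ...] in the tree is produced by exactly one rule application.
Reading the tree off as a leftmost derivation:
  Step 1: S  =>  A A   (applied S -> A A)
  Step 2: A A  =>  a A   (applied A -> a)
  Step 3: a A  =>  a A A   (applied A -> A A)
  Step 4: a A A  =>  a A A A   (applied A -> A A)
  Step 5: a A A A  =>  a a A A   (applied A -> a)
  Step 6: a a A A  =>  a a a A   (applied A -> a)
  Step 7: a a a A  =>  a a a A A   (applied A -> A A)
  Step 8: a a a A A  =>  a a a a A   (applied A -> a)
  Step 9: a a a a A  =>  a a a a a   (applied A -> a)
Final yield: a a a a a
Total rewrite steps: 9

9


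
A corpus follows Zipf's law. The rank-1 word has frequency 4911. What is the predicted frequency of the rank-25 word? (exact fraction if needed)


Zipf's law: freq(rank) = f1 / rank
f1 = 4911, rank = 25
freq = 4911 / 25
GCD(4911, 25) = 1
Simplified: 4911/25

4911/25


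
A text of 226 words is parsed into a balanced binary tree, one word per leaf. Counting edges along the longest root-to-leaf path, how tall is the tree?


In a balanced binary tree with n leaves the deepest leaf is ceil(log2(n)) edges below the root.
log2(226) = 7.8202
ceil(7.8202) = 8
height (edges) = 8

8


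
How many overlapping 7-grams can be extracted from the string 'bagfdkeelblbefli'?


String 'bagfdkeelblbefli' has length L = 16.
Number of overlapping n-grams = L - n + 1
Substituting: 16 - 7 + 1 = 10

10


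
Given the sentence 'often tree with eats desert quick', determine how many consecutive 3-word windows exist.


Word trigrams from [6] words:
  Trigram 1: (often tree with)
  Trigram 2: (tree with eats)
  Trigram 3: (with eats desert)
  Trigram 4: (eats desert quick)
Total word trigrams: 6 - 2 = 4

4


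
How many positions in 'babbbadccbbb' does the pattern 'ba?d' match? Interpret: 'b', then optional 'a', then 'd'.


Pattern: ba?d means 'b', then optional 'a', then 'd'.
Scanning 'babbbadccbbb' position-by-position:
  Pos 0: window 'bab' -> no
  Pos 1: window 'abb' -> no
  Pos 2: window 'bbb' -> no
  Pos 3: window 'bba' -> no
  Pos 4: window 'bad' -> MATCH
  Pos 5: window 'adc' -> no
  Pos 6: window 'dcc' -> no
  Pos 7: window 'ccb' -> no
  Pos 8: window 'cbb' -> no
  Pos 9: window 'bbb' -> no
  Pos 10: window 'bb' -> no
  Pos 11: window 'b' -> no
Total matches: 1

1


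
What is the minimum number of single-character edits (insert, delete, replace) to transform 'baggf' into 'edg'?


Building DP table for s1='baggf' (len 5) and s2='edg' (len 3):
       e  d  g
    0  1  2  3
  b 1  1  2  3
  a 2  2  2  3
  g 3  3  3  2
  g 4  4  4  3
  f 5  5  5  4
Edit distance = dp[5][3] = 4

4


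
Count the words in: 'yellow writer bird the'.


Counting words by splitting on spaces:
  Word 1: 'yellow'
  Word 2: 'writer'
  Word 3: 'bird'
  Word 4: 'the'
Total words: 4

4


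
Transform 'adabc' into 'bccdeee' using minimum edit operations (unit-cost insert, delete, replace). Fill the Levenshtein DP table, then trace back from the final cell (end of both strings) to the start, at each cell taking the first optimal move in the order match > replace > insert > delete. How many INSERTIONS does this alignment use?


Edit distance = 6. Backtracking from cell (5, 7) with preference match > replace > insert > delete,
then listing the resulting alignment 'adabc' -> 'bccdeee' left to right:
  Step 1: insert 'b' [insertion #1]
  Step 2: insert 'c' [insertion #2]
  Step 3: replace a->c
  Step 4: keep 'd'
  Step 5: replace a->e
  Step 6: replace b->e
  Step 7: replace c->e
Total insertions: 2

2


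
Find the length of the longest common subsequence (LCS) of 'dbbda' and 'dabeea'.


DP table for LCS of 'dbbda' and 'dabeea':
       d  a  b  e  e  a
    0  0  0  0  0  0  0
  d 0  1  1  1  1  1  1
  b 0  1  1  2  2  2  2
  b 0  1  1  2  2  2  2
  d 0  1  1  2  2  2  2
  a 0  1  2  2  2  2  3
LCS: 'dba'
LCS length = 3

3


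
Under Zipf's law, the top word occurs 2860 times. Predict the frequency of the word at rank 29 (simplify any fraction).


Zipf's law: freq(rank) = f1 / rank
f1 = 2860, rank = 29
freq = 2860 / 29
GCD(2860, 29) = 1
Simplified: 2860/29

2860/29


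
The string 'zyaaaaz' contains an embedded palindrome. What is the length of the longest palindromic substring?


Scanning 'zyaaaaz' for palindromic substrings.
Substring at positions 2-5: 'aaaa'.
Check: reverse('aaaa') = 'aaaa' -> palindrome confirmed.
Neighbouring characters ('y' / 'z') break symmetry, so it cannot extend further.
No longer palindromic substring exists; longest length = 4

4


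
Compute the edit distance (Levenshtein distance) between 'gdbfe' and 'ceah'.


Building DP table for s1='gdbfe' (len 5) and s2='ceah' (len 4):
       c  e  a  h
    0  1  2  3  4
  g 1  1  2  3  4
  d 2  2  2  3  4
  b 3  3  3  3  4
  f 4  4  4  4  4
  e 5  5  4  5  5
Edit distance = dp[5][4] = 5

5


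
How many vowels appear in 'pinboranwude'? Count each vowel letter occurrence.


Scanning each character of 'pinboranwude':
  Position 1: 'p' -> consonant (running count: 0)
  Position 2: 'i' -> vowel (running count: 1)
  Position 3: 'n' -> consonant (running count: 1)
  Position 4: 'b' -> consonant (running count: 1)
  Position 5: 'o' -> vowel (running count: 2)
  Position 6: 'r' -> consonant (running count: 2)
  Position 7: 'a' -> vowel (running count: 3)
  Position 8: 'n' -> consonant (running count: 3)
  Position 9: 'w' -> consonant (running count: 3)
  Position 10: 'u' -> vowel (running count: 4)
  Position 11: 'd' -> consonant (running count: 4)
  Position 12: 'e' -> vowel (running count: 5)
Total vowels: 5

5


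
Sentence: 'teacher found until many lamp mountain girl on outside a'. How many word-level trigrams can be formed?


Word trigrams from [10] words:
  Trigram 1: (teacher found until)
  Trigram 2: (found until many)
  Trigram 3: (until many lamp)
  Trigram 4: (many lamp mountain)
  Trigram 5: (lamp mountain girl)
  Trigram 6: (mountain girl on)
  Trigram 7: (girl on outside)
  Trigram 8: (on outside a)
Total word trigrams: 10 - 2 = 8

8


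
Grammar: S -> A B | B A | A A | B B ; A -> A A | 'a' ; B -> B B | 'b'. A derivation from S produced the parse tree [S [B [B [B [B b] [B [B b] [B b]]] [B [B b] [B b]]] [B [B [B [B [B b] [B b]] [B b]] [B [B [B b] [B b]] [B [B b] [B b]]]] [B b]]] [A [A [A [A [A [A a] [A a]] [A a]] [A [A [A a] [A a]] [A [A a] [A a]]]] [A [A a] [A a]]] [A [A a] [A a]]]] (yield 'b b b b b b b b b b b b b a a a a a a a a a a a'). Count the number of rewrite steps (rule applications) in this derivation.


Every bracketed nonterminal node [X ...] in the tree is produced by exactly one rule application.
Reading the tree off as a leftmost derivation:
  Step 1: S  =>  B A   (applied S -> B A)
  Step 2: B A  =>  B B A   (applied B -> B B)
  Step 3: B B A  =>  B B B A   (applied B -> B B)
  Step 4: B B B A  =>  B B B B A   (applied B -> B B)
  Step 5: B B B B A  =>  b B B B A   (applied B -> b)
  Step 6: b B B B A  =>  b B B B B A   (applied B -> B B)
  Step 7: b B B B B A  =>  b b B B B A   (applied B -> b)
  Step 8: b b B B B A  =>  b b b B B A   (applied B -> b)
  Step 9: b b b B B A  =>  b b b B B B A   (applied B -> B B)
  Step 10: b b b B B B A  =>  b b b b B B A   (applied B -> b)
  Step 11: b b b b B B A  =>  b b b b b B A   (applied B -> b)
  Step 12: b b b b b B A  =>  b b b b b B B A   (applied B -> B B)
  Step 13: b b b b b B B A  =>  b b b b b B B B A   (applied B -> B B)
  Step 14: b b b b b B B B A  =>  b b b b b B B B B A   (applied B -> B B)
  Step 15: b b b b b B B B B A  =>  b b b b b B B B B B A   (applied B -> B B)
  Step 16: b b b b b B B B B B A  =>  b b b b b b B B B B A   (applied B -> b)
  Step 17: b b b b b b B B B B A  =>  b b b b b b b B B B A   (applied B -> b)
  Step 18: b b b b b b b B B B A  =>  b b b b b b b b B B A   (applied B -> b)
  Step 19: b b b b b b b b B B A  =>  b b b b b b b b B B B A   (applied B -> B B)
  Step 20: b b b b b b b b B B B A  =>  b b b b b b b b B B B B A   (applied B -> B B)
  Step 21: b b b b b b b b B B B B A  =>  b b b b b b b b b B B B A   (applied B -> b)
  Step 22: b b b b b b b b b B B B A  =>  b b b b b b b b b b B B A   (applied B -> b)
  Step 23: b b b b b b b b b b B B A  =>  b b b b b b b b b b B B B A   (applied B -> B B)
  Step 24: b b b b b b b b b b B B B A  =>  b b b b b b b b b b b B B A   (applied B -> b)
  Step 25: b b b b b b b b b b b B B A  =>  b b b b b b b b b b b b B A   (applied B -> b)
  Step 26: b b b b b b b b b b b b B A  =>  b b b b b b b b b b b b b A   (applied B -> b)
  Step 27: b b b b b b b b b b b b b A  =>  b b b b b b b b b b b b b A A   (applied A -> A A)
  Step 28: b b b b b b b b b b b b b A A  =>  b b b b b b b b b b b b b A A A   (applied A -> A A)
  Step 29: b b b b b b b b b b b b b A A A  =>  b b b b b b b b b b b b b A A A A   (applied A -> A A)
  Step 30: b b b b b b b b b b b b b A A A A  =>  b b b b b b b b b b b b b A A A A A   (applied A -> A A)
  Step 31: b b b b b b b b b b b b b A A A A A  =>  b b b b b b b b b b b b b A A A A A A   (applied A -> A A)
  Step 32: b b b b b b b b b b b b b A A A A A A  =>  b b b b b b b b b b b b b a A A A A A   (applied A -> a)
  Step 33: b b b b b b b b b b b b b a A A A A A  =>  b b b b b b b b b b b b b a a A A A A   (applied A -> a)
  Step 34: b b b b b b b b b b b b b a a A A A A  =>  b b b b b b b b b b b b b a a a A A A   (applied A -> a)
  Step 35: b b b b b b b b b b b b b a a a A A A  =>  b b b b b b b b b b b b b a a a A A A A   (applied A -> A A)
  Step 36: b b b b b b b b b b b b b a a a A A A A  =>  b b b b b b b b b b b b b a a a A A A A A   (applied A -> A A)
  Step 37: b b b b b b b b b b b b b a a a A A A A A  =>  b b b b b b b b b b b b b a a a a A A A A   (applied A -> a)
  Step 38: b b b b b b b b b b b b b a a a a A A A A  =>  b b b b b b b b b b b b b a a a a a A A A   (applied A -> a)
  Step 39: b b b b b b b b b b b b b a a a a a A A A  =>  b b b b b b b b b b b b b a a a a a A A A A   (applied A -> A A)
  Step 40: b b b b b b b b b b b b b a a a a a A A A A  =>  b b b b b b b b b b b b b a a a a a a A A A   (applied A -> a)
  Step 41: b b b b b b b b b b b b b a a a a a a A A A  =>  b b b b b b b b b b b b b a a a a a a a A A   (applied A -> a)
  Step 42: b b b b b b b b b b b b b a a a a a a a A A  =>  b b b b b b b b b b b b b a a a a a a a A A A   (applied A -> A A)
  Step 43: b b b b b b b b b b b b b a a a a a a a A A A  =>  b b b b b b b b b b b b b a a a a a a a a A A   (applied A -> a)
  Step 44: b b b b b b b b b b b b b a a a a a a a a A A  =>  b b b b b b b b b b b b b a a a a a a a a a A   (applied A -> a)
  Step 45: b b b b b b b b b b b b b a a a a a a a a a A  =>  b b b b b b b b b b b b b a a a a a a a a a A A   (applied A -> A A)
  Step 46: b b b b b b b b b b b b b a a a a a a a a a A A  =>  b b b b b b b b b b b b b a a a a a a a a a a A   (applied A -> a)
  Step 47: b b b b b b b b b b b b b a a a a a a a a a a A  =>  b b b b b b b b b b b b b a a a a a a a a a a a   (applied A -> a)
Final yield: b b b b b b b b b b b b b a a a a a a a a a a a
Total rewrite steps: 47

47


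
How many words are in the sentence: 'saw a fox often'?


Counting words by splitting on spaces:
  Word 1: 'saw'
  Word 2: 'a'
  Word 3: 'fox'
  Word 4: 'often'
Total words: 4

4


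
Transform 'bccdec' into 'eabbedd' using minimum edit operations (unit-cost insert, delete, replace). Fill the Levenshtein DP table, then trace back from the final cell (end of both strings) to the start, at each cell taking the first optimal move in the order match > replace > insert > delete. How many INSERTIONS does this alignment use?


Edit distance = 6. Backtracking from cell (6, 7) with preference match > replace > insert > delete,
then listing the resulting alignment 'bccdec' -> 'eabbedd' left to right:
  Step 1: replace b->e
  Step 2: replace c->a
  Step 3: replace c->b
  Step 4: replace d->b
  Step 5: keep 'e'
  Step 6: insert 'd' [insertion #1]
  Step 7: replace c->d
Total insertions: 1

1


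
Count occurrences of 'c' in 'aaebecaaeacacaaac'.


Scanning 'aaebecaaeacacaaac' for 'c':
  Position 5: 'c' -> MATCH (count: 1)
  Position 10: 'c' -> MATCH (count: 2)
  Position 12: 'c' -> MATCH (count: 3)
  Position 16: 'c' -> MATCH (count: 4)
Total occurrences of 'c': 4

4


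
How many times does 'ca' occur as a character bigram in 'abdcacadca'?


Scanning 'abdcacadca' for bigram 'ca':
  Position 0: 'ab' -> no
  Position 1: 'bd' -> no
  Position 2: 'dc' -> no
  Position 3: 'ca' -> MATCH
  Position 4: 'ac' -> no
  Position 5: 'ca' -> MATCH
  Position 6: 'ad' -> no
  Position 7: 'dc' -> no
  Position 8: 'ca' -> MATCH
Total matches: 3

3


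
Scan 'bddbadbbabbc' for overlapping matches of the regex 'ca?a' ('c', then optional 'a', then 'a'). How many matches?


Pattern: ca?a means 'c', then optional 'a', then 'a'.
Scanning 'bddbadbbabbc' position-by-position:
  Pos 0: window 'bdd' -> no
  Pos 1: window 'ddb' -> no
  Pos 2: window 'dba' -> no
  Pos 3: window 'bad' -> no
  Pos 4: window 'adb' -> no
  Pos 5: window 'dbb' -> no
  Pos 6: window 'bba' -> no
  Pos 7: window 'bab' -> no
  Pos 8: window 'abb' -> no
  Pos 9: window 'bbc' -> no
  Pos 10: window 'bc' -> no
  Pos 11: window 'c' -> no
Total matches: 0

0


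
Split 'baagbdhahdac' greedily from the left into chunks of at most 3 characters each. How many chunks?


'baagbdhahdac' has 12 characters.
Chunking with max size 3:
  Chunk 1: 'baa' (positions 0-2)
  Chunk 2: 'gbd' (positions 3-5)
  Chunk 3: 'hah' (positions 6-8)
  Chunk 4: 'dac' (positions 9-11)
Total chunks: ceil(12 / 3) = 4

4


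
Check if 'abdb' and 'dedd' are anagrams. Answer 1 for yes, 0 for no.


Sort characters of 'abdb': 'abbd'
Sort characters of 'dedd': 'ddde'
Sorted forms differ -> they are NOT anagrams
Result: 0

0


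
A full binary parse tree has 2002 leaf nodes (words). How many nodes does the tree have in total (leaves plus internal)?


Leaf nodes (terminals): 2002
Internal nodes = n - 1 = 2002 - 1 = 2001
Total = leaves + internal = 2002 + 2001 = 4003

4003


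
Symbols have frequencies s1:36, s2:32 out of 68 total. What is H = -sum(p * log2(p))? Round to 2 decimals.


Computing entropy H = -sum(p_i * log2(p_i)):
  s1: p = 36/68 = 0.5294, -p*log2(p) = 0.4858
  s2: p = 32/68 = 0.4706, -p*log2(p) = 0.5117
H = sum of terms = 0.9975
Rounded to 2 decimals: 1.00

1.00


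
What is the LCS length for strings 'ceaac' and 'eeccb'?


DP table for LCS of 'ceaac' and 'eeccb':
       e  e  c  c  b
    0  0  0  0  0  0
  c 0  0  0  1  1  1
  e 0  1  1  1  1  1
  a 0  1  1  1  1  1
  a 0  1  1  1  1  1
  c 0  1  1  2  2  2
LCS: 'cc'
LCS length = 2

2


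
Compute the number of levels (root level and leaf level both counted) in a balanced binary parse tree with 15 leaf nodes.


In a balanced binary tree with n leaves the deepest leaf is ceil(log2(n)) edges below the root,
so counting node levels inclusive of root and leaves gives ceil(log2(n)) + 1 levels.
log2(15) = 3.9069
ceil(3.9069) = 4
levels = 4 + 1 = 5

5


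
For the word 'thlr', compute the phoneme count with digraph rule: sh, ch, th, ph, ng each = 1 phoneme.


Parsing 'thlr' greedily, digraphs first:
  'th' -> digraph (1 consonant phoneme) (phonemes so far: 1)
  'l' -> consonant phoneme (phonemes so far: 2)
  'r' -> consonant phoneme (phonemes so far: 3)
Total phonemes: 3

3


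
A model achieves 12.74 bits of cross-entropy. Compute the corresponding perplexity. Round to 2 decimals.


Perplexity formula: PP = 2^H
H = 12.74
PP = 2^12.74
Decompose: 2^12.74 = 2^12 * 2^0.74
2^12 = 4096, 2^0.74 ~ 1.6701758
PP ~ 4096 * 1.6701758 = 6841.0400768
Rounded to 2 decimals: 6841.04

6841.04


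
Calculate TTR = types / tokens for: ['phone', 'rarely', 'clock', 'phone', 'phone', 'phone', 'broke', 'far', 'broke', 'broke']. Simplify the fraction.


Tokens: 10
Unique types: ('broke', 'clock', 'far', 'phone', 'rarely') = 5
TTR = 5/10
Simplify: divide both by 5 -> 1/2
TTR = 1/2

1/2


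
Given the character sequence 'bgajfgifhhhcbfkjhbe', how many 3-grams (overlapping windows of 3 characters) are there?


String 'bgajfgifhhhcbfkjhbe' has length L = 19.
Number of overlapping n-grams = L - n + 1
Substituting: 19 - 3 + 1 = 17

17


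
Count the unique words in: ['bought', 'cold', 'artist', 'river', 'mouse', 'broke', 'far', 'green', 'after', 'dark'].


Listing all tokens and tracking unique types:
  Token 1: 'bought' -> NEW (unique so far: 1)
  Token 2: 'cold' -> NEW (unique so far: 2)
  Token 3: 'artist' -> NEW (unique so far: 3)
  Token 4: 'river' -> NEW (unique so far: 4)
  Token 5: 'mouse' -> NEW (unique so far: 5)
  Token 6: 'broke' -> NEW (unique so far: 6)
  Token 7: 'far' -> NEW (unique so far: 7)
  Token 8: 'green' -> NEW (unique so far: 8)
  Token 9: 'after' -> NEW (unique so far: 9)
  Token 10: 'dark' -> NEW (unique so far: 10)
Unique types: ('after', 'artist', 'bought', 'broke', 'cold', 'dark', 'far', 'green', 'mouse', 'river')
Vocabulary size: 10

10


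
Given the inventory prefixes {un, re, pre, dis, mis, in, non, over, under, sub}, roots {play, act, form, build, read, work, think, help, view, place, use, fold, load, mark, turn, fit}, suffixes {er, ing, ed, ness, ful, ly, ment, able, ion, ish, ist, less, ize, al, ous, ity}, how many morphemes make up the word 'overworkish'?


Segmenting 'overworkish' against the inventory:
  'over' -> prefix (morpheme 1)
  'work' -> root (morpheme 2)
  'ish' -> suffix (morpheme 3)
Total morphemes: 3

3


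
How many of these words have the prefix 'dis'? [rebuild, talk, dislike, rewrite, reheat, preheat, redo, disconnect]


Checking each word for prefix 'dis':
  'rebuild' -> no (count: 0)
  'talk' -> no (count: 0)
  'dislike' -> YES, starts with 'dis' (count: 1)
  'rewrite' -> no (count: 1)
  'reheat' -> no (count: 1)
  'preheat' -> no (count: 1)
  'redo' -> no (count: 1)
  'disconnect' -> YES, starts with 'dis' (count: 2)
Total with prefix 'dis': 2

2


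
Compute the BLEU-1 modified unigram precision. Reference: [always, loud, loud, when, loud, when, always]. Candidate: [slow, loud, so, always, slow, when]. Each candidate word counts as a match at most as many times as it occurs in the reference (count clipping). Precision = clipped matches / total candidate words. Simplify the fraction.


Reference word counts: {'always': 2, 'loud': 3, 'when': 2}
Checking each candidate word (with clipping):
  'slow' -> not in reference -> no match (matches: 0)
  'loud' -> in reference (ref count 3, used 1/3) -> match (matches: 1)
  'so' -> not in reference -> no match (matches: 1)
  'always' -> in reference (ref count 2, used 1/2) -> match (matches: 2)
  'slow' -> not in reference -> no match (matches: 2)
  'when' -> in reference (ref count 2, used 1/2) -> match (matches: 3)
Clipped matches: 3, Candidate length: 6
Precision = 3/6 = 1/2

1/2


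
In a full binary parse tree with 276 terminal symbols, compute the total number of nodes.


Leaf nodes (terminals): 276
Internal nodes = n - 1 = 276 - 1 = 275
Total = leaves + internal = 276 + 275 = 551

551


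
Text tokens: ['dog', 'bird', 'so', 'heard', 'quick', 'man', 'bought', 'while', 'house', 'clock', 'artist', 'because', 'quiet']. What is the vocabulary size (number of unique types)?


Listing all tokens and tracking unique types:
  Token 1: 'dog' -> NEW (unique so far: 1)
  Token 2: 'bird' -> NEW (unique so far: 2)
  Token 3: 'so' -> NEW (unique so far: 3)
  Token 4: 'heard' -> NEW (unique so far: 4)
  Token 5: 'quick' -> NEW (unique so far: 5)
  Token 6: 'man' -> NEW (unique so far: 6)
  Token 7: 'bought' -> NEW (unique so far: 7)
  Token 8: 'while' -> NEW (unique so far: 8)
  Token 9: 'house' -> NEW (unique so far: 9)
  Token 10: 'clock' -> NEW (unique so far: 10)
  Token 11: 'artist' -> NEW (unique so far: 11)
  Token 12: 'because' -> NEW (unique so far: 12)
  Token 13: 'quiet' -> NEW (unique so far: 13)
Unique types: ('artist', 'because', 'bird', 'bought', 'clock', 'dog', 'heard', 'house', 'man', 'quick', 'quiet', 'so', 'while')
Vocabulary size: 13

13


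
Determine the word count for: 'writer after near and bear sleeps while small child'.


Counting words by splitting on spaces:
  Word 1: 'writer'
  Word 2: 'after'
  Word 3: 'near'
  Word 4: 'and'
  Word 5: 'bear'
  Word 6: 'sleeps'
  Word 7: 'while'
  Word 8: 'small'
  Word 9: 'child'
Total words: 9

9


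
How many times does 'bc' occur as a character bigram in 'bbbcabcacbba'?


Scanning 'bbbcabcacbba' for bigram 'bc':
  Position 0: 'bb' -> no
  Position 1: 'bb' -> no
  Position 2: 'bc' -> MATCH
  Position 3: 'ca' -> no
  Position 4: 'ab' -> no
  Position 5: 'bc' -> MATCH
  Position 6: 'ca' -> no
  Position 7: 'ac' -> no
  Position 8: 'cb' -> no
  Position 9: 'bb' -> no
  Position 10: 'ba' -> no
Total matches: 2

2


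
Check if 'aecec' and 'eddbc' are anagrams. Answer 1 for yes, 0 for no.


Sort characters of 'aecec': 'accee'
Sort characters of 'eddbc': 'bcdde'
Sorted forms differ -> they are NOT anagrams
Result: 0

0


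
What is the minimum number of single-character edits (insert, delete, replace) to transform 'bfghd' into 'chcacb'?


Building DP table for s1='bfghd' (len 5) and s2='chcacb' (len 6):
       c  h  c  a  c  b
    0  1  2  3  4  5  6
  b 1  1  2  3  4  5  5
  f 2  2  2  3  4  5  6
  g 3  3  3  3  4  5  6
  h 4  4  3  4  4  5  6
  d 5  5  4  4  5  5  6
Edit distance = dp[5][6] = 6

6


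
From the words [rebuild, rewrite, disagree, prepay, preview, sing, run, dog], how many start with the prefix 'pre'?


Checking each word for prefix 'pre':
  'rebuild' -> no (count: 0)
  'rewrite' -> no (count: 0)
  'disagree' -> no (count: 0)
  'prepay' -> YES, starts with 'pre' (count: 1)
  'preview' -> YES, starts with 'pre' (count: 2)
  'sing' -> no (count: 2)
  'run' -> no (count: 2)
  'dog' -> no (count: 2)
Total with prefix 'pre': 2

2
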